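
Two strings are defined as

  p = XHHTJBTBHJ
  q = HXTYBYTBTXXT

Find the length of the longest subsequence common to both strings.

5

Let dp[i][j] be the LCS length of the first i characters of p and the first j characters of q. dp[i][j] = dp[i-1][j-1]+1 when the i-th and j-th characters match, else max(dp[i-1][j], dp[i][j-1]).
    ·  H  X  T  Y  B  Y  T  B  T  X  X  T
 ·  0  0  0  0  0  0  0  0  0  0  0  0  0
 X  0  0  1  1  1  1  1  1  1  1  1  1  1
 H  0  1  1  1  1  1  1  1  1  1  1  1  1
 H  0  1  1  1  1  1  1  1  1  1  1  1  1
 T  0  1  1  2  2  2  2  2  2  2  2  2  2
 J  0  1  1  2  2  2  2  2  2  2  2  2  2
 B  0  1  1  2  2  3  3  3  3  3  3  3  3
 T  0  1  1  2  2  3  3  4  4  4  4  4  4
 B  0  1  1  2  2  3  3  4  5  5  5  5  5
 H  0  1  1  2  2  3  3  4  5  5  5  5  5
 J  0  1  1  2  2  3  3  4  5  5  5  5  5
dp[10][12] = 5. One LCS (by backtracking along matches): XTBTB.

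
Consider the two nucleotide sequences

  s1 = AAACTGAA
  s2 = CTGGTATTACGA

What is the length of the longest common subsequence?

5

Taking A (s1 #1, s2 #6), then A (s1 #3, s2 #9), then C (s1 #4, s2 #10), then G (s1 #6, s2 #11), then A (s1 #8, s2 #12) gives a common subsequence of length 5. The LCS DP gives dp[8][12] = 5, so this is optimal.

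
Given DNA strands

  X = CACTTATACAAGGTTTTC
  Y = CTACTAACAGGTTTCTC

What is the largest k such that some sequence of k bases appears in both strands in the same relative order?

15

Match C [1,1], then A [2,3], then C [3,4], then T [5,5], then A [6,6], then A [8,7], then C [9,8], then A [11,9], then G [12,10], then G [13,11], then T [14,12], then T [15,13], then T [16,14], then T [17,16], then C [18,17] — 15 bases in the same relative order in both. The LCS DP gives dp[18][17] = 15, so this is optimal.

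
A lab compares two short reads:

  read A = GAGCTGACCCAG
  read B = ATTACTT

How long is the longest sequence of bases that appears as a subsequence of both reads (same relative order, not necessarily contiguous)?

4

Match A (read A #2, read B #1) → T (read A #5, read B #3) → A (read A #7, read B #4) → C (read A #8, read B #5) — 4 bases in the same relative order in both, and the DP table's final entry dp[12][7] is also 4, so no common subsequence is longer.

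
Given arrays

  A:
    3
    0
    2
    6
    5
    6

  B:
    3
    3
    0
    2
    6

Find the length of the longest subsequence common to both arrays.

Taking 3 [1,2], then 0 [2,3], then 2 [3,4], then 6 [6,5] gives a common subsequence of length 4. dp[6][5] = 4 confirms this is the maximum.

4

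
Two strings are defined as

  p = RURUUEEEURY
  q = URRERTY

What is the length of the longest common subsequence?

5

Pick R [1,2], R [3,3], E [8,4], R [10,5], Y [11,7]; all 5 characters appear in both, in order. dp[11][7] = 5 confirms this is the maximum.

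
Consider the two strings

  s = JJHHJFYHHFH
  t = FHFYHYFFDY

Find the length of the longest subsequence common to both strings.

Let dp[i][j] be the LCS length of the first i characters of s and the first j characters of t. dp[i][j] = dp[i-1][j-1]+1 when the i-th and j-th characters match, else max(dp[i-1][j], dp[i][j-1]).
    ·  F  H  F  Y  H  Y  F  F  D  Y
 ·  0  0  0  0  0  0  0  0  0  0  0
 J  0  0  0  0  0  0  0  0  0  0  0
 J  0  0  0  0  0  0  0  0  0  0  0
 H  0  0  1  1  1  1  1  1  1  1  1
 H  0  0  1  1  1  2  2  2  2  2  2
 J  0  0  1  1  1  2  2  2  2  2  2
 F  0  1  1  2  2  2  2  3  3  3  3
 Y  0  1  1  2  3  3  3  3  3  3  4
 H  0  1  2  2  3  4  4  4  4  4  4
 H  0  1  2  2  3  4  4  4  4  4  4
 F  0  1  2  3  3  4  4  5  5  5  5
 H  0  1  2  3  3  4  4  5  5  5  5
dp[11][10] = 5. One LCS (by backtracking along matches): HFYHF.

5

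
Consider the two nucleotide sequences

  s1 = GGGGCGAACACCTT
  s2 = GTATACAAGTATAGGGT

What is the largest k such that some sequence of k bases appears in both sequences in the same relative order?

Pick G (s1 #1, s2 #1); then C (s1 #5, s2 #6); then A (s1 #7, s2 #7); then A (s1 #8, s2 #8); then A (s1 #10, s2 #11); then T (s1 #13, s2 #12); then T (s1 #14, s2 #17); all 7 bases appear in both, in order. Since dp[14][17] = 7, nothing longer is possible.

7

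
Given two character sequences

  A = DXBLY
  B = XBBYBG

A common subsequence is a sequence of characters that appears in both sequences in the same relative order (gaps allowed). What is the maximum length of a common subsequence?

One common subsequence of length 3: X at A[2]=B[1], then B at A[3]=B[3], then Y at A[5]=B[4], and the DP table's final entry dp[5][6] is also 3, so no common subsequence is longer.

3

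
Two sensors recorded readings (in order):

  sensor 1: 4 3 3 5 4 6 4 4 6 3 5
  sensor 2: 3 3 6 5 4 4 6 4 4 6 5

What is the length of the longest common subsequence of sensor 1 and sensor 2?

9

Let dp[i][j] be the LCS length of the first i values of sensor 1 and the first j values of sensor 2. dp[i][j] = dp[i-1][j-1]+1 when the i-th and j-th values match, else max(dp[i-1][j], dp[i][j-1]).
    ·  3  3  6  5  4  4  6  4  4  6  5
 ·  0  0  0  0  0  0  0  0  0  0  0  0
 4  0  0  0  0  0  1  1  1  1  1  1  1
 3  0  1  1  1  1  1  1  1  1  1  1  1
 3  0  1  2  2  2  2  2  2  2  2  2  2
 5  0  1  2  2  3  3  3  3  3  3  3  3
 4  0  1  2  2  3  4  4  4  4  4  4  4
 6  0  1  2  3  3  4  4  5  5  5  5  5
 4  0  1  2  3  3  4  5  5  6  6  6  6
 4  0  1  2  3  3  4  5  5  6  7  7  7
 6  0  1  2  3  3  4  5  6  6  7  8  8
 3  0  1  2  3  3  4  5  6  6  7  8  8
 5  0  1  2  3  4  4  5  6  6  7  8  9
dp[11][11] = 9. One LCS (by backtracking along matches): 3, 3, 5, 4, 6, 4, 4, 6, 5.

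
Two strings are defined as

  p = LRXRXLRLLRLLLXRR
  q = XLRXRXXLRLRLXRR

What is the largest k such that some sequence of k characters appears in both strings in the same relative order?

Match L (p #1, q #2), R (p #2, q #3), X (p #3, q #4), R (p #4, q #5), X (p #5, q #7), L (p #6, q #8), R (p #7, q #9), L (p #9, q #10), R (p #10, q #11), L (p #13, q #12), X (p #14, q #13), R (p #15, q #14), R (p #16, q #15) — 13 characters in the same relative order in both. Since dp[16][15] = 13, nothing longer is possible.

13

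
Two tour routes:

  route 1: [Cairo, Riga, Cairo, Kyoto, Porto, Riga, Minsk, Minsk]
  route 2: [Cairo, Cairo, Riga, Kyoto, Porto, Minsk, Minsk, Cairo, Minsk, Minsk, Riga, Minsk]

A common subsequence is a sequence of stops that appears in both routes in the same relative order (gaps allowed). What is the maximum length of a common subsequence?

6

Match Cairo [1,2]; then Riga [2,3]; then Kyoto [4,4]; then Porto [5,5]; then Riga [6,11]; then Minsk [8,12] — 6 stops in the same relative order in both. Since dp[8][12] = 6, nothing longer is possible.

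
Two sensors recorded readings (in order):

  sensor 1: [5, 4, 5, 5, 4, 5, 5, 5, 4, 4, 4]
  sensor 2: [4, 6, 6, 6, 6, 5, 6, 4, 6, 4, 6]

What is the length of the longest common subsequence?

Let dp[i][j] be the LCS length of the first i values of sensor 1 and the first j values of sensor 2. dp[i][j] = dp[i-1][j-1]+1 when the i-th and j-th values match, else max(dp[i-1][j], dp[i][j-1]).
    ·  4  6  6  6  6  5  6  4  6  4  6
 ·  0  0  0  0  0  0  0  0  0  0  0  0
 5  0  0  0  0  0  0  1  1  1  1  1  1
 4  0  1  1  1  1  1  1  1  2  2  2  2
 5  0  1  1  1  1  1  2  2  2  2  2  2
 5  0  1  1  1  1  1  2  2  2  2  2  2
 4  0  1  1  1  1  1  2  2  3  3  3  3
 5  0  1  1  1  1  1  2  2  3  3  3  3
 5  0  1  1  1  1  1  2  2  3  3  3  3
 5  0  1  1  1  1  1  2  2  3  3  3  3
 4  0  1  1  1  1  1  2  2  3  3  4  4
 4  0  1  1  1  1  1  2  2  3  3  4  4
 4  0  1  1  1  1  1  2  2  3  3  4  4
dp[11][11] = 4. One LCS (by backtracking along matches): 4, 5, 4, 4.

4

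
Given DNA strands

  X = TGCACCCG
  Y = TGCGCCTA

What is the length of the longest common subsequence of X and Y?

One common subsequence of length 5: T at X[1]=Y[1] → G at X[2]=Y[2] → C at X[3]=Y[3] → C at X[5]=Y[5] → C at X[6]=Y[6]. dp[8][8] = 5 confirms this is the maximum.

5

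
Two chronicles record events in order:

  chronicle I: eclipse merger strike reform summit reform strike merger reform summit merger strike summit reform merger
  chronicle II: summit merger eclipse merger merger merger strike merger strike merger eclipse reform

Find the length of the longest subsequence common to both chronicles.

6

Match eclipse at chronicle I[1]=chronicle II[3], merger at chronicle I[2]=chronicle II[6], strike at chronicle I[3]=chronicle II[7], strike at chronicle I[7]=chronicle II[9], merger at chronicle I[8]=chronicle II[10], reform at chronicle I[14]=chronicle II[12] — 6 events in the same relative order in both, and the DP table's final entry dp[15][12] is also 6, so no common subsequence is longer.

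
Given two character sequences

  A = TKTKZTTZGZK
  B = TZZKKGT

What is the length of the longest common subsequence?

Taking T [1,1] → K [2,4] → K [4,5] → T [7,7] gives a common subsequence of length 4. The LCS DP gives dp[11][7] = 4, so this is optimal.

4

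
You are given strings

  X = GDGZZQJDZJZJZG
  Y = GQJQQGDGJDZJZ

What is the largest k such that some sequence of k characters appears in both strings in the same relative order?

8

One common subsequence of length 8: G [1,6], D [2,7], G [3,8], J [7,9], D [8,10], Z [11,11], J [12,12], Z [13,13]. The LCS DP gives dp[14][13] = 8, so this is optimal.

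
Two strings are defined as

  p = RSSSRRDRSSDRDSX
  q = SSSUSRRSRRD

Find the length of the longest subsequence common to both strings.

8

Taking S [2,2] → S [3,3] → S [4,5] → R [5,6] → R [6,7] → R [8,9] → R [12,10] → D [13,11] gives a common subsequence of length 8, and the DP table's final entry dp[15][11] is also 8, so no common subsequence is longer.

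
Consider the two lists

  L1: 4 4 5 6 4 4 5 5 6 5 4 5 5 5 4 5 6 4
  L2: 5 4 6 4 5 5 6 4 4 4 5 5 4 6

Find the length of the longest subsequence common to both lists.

11

Pick 4 [1,2], then 4 [2,4], then 5 [3,6], then 6 [4,7], then 4 [5,8], then 4 [6,9], then 4 [11,10], then 5 [13,11], then 5 [14,12], then 4 [15,13], then 6 [17,14]; all 11 values appear in both, in order. Since dp[18][14] = 11, nothing longer is possible.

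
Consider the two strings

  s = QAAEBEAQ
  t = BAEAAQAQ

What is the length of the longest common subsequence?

4

Pick A (s #2, t #4) → A (s #3, t #5) → A (s #7, t #7) → Q (s #8, t #8); all 4 characters appear in both, in order, and the DP table's final entry dp[8][8] is also 4, so no common subsequence is longer.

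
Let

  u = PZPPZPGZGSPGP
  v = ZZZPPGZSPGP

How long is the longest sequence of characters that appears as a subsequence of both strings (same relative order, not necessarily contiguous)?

One common subsequence of length 9: Z [2,3], then P [4,4], then P [6,5], then G [7,6], then Z [8,7], then S [10,8], then P [11,9], then G [12,10], then P [13,11], and the DP table's final entry dp[13][11] is also 9, so no common subsequence is longer.

9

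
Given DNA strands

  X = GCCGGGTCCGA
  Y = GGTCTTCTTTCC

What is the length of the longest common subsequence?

6

One common subsequence of length 6: G (X #1, Y #2); then C (X #2, Y #4); then C (X #3, Y #7); then T (X #7, Y #10); then C (X #8, Y #11); then C (X #9, Y #12). dp[11][12] = 6 confirms this is the maximum.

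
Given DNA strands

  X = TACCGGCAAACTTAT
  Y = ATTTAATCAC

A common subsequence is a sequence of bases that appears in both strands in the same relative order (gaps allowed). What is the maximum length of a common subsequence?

Pick T (X #1, Y #4), A (X #2, Y #6), C (X #7, Y #8), A (X #10, Y #9), C (X #11, Y #10); all 5 bases appear in both, in order. The LCS DP gives dp[15][10] = 5, so this is optimal.

5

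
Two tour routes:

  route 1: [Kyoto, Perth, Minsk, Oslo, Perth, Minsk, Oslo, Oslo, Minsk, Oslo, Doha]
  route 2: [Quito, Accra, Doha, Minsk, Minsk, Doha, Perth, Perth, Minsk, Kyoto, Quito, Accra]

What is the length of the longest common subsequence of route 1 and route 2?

3

One common subsequence of length 3: Perth at route 1[2]=route 2[7], then Perth at route 1[5]=route 2[8], then Minsk at route 1[6]=route 2[9]. dp[11][12] = 3 confirms this is the maximum.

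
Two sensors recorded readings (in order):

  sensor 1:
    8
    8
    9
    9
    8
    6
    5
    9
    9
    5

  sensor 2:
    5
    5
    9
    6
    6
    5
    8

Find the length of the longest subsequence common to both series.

Match 9 at sensor 1[3]=sensor 2[3]; then 6 at sensor 1[6]=sensor 2[5]; then 5 at sensor 1[7]=sensor 2[6] — 3 values in the same relative order in both. dp[10][7] = 3 confirms this is the maximum.

3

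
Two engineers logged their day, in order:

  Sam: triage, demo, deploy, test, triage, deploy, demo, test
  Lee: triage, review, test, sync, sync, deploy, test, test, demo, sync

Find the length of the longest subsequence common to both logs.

Match triage [1,1] → deploy [3,6] → test [4,8] → demo [7,9] — 4 tasks in the same relative order in both. The LCS DP gives dp[8][10] = 4, so this is optimal.

4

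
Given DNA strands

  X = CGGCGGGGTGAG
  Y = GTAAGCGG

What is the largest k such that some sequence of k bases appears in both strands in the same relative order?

5

Taking G [2,1], then G [3,5], then C [4,6], then G [10,7], then G [12,8] gives a common subsequence of length 5. Since dp[12][8] = 5, nothing longer is possible.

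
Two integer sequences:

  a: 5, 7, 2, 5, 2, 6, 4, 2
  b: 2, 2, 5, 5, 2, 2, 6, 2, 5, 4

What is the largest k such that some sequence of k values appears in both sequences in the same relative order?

Let dp[i][j] be the LCS length of the first i values of a and the first j values of b. dp[i][j] = dp[i-1][j-1]+1 when the i-th and j-th values match, else max(dp[i-1][j], dp[i][j-1]).
    ·  2  2  5  5  2  2  6  2  5  4
 ·  0  0  0  0  0  0  0  0  0  0  0
 5  0  0  0  1  1  1  1  1  1  1  1
 7  0  0  0  1  1  1  1  1  1  1  1
 2  0  1  1  1  1  2  2  2  2  2  2
 5  0  1  1  2  2  2  2  2  2  3  3
 2  0  1  2  2  2  3  3  3  3  3  3
 6  0  1  2  2  2  3  3  4  4  4  4
 4  0  1  2  2  2  3  3  4  4  4  5
 2  0  1  2  2  2  3  4  4  5  5  5
dp[8][10] = 5. One LCS (by backtracking along matches): 5, 2, 2, 6, 4.

5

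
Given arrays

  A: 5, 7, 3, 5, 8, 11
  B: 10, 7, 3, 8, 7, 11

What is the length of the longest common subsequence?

One common subsequence of length 4: 7 [2,2], 3 [3,3], 8 [5,4], 11 [6,6]. Since dp[6][6] = 4, nothing longer is possible.

4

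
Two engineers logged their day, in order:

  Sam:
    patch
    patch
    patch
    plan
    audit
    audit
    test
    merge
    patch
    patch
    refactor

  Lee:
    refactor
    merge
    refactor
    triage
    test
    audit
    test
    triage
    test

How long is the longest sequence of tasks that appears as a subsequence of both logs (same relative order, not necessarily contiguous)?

2

One common subsequence of length 2: audit [5,6]; then test [7,9]. The LCS DP gives dp[11][9] = 2, so this is optimal.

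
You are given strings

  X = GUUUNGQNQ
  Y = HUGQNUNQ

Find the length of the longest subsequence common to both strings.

Pick U (X #4, Y #2), then G (X #6, Y #3), then Q (X #7, Y #4), then N (X #8, Y #7), then Q (X #9, Y #8); all 5 characters appear in both, in order, and the DP table's final entry dp[9][8] is also 5, so no common subsequence is longer.

5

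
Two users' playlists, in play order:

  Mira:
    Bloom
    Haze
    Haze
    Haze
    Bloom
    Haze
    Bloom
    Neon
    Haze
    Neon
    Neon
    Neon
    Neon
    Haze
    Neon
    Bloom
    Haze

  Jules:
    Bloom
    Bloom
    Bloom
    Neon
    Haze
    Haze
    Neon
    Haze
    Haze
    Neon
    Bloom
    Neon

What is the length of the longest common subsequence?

9

Match Bloom [1,1], Bloom [5,2], Bloom [7,3], Neon [8,4], Haze [9,6], Neon [10,7], Haze [14,9], Neon [15,10], Bloom [16,11] — 9 songs in the same relative order in both, and the DP table's final entry dp[17][12] is also 9, so no common subsequence is longer.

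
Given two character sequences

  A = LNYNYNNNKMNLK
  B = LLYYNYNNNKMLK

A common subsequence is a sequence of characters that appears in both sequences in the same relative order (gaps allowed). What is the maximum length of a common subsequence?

Taking L (A #1, B #2), then Y (A #3, B #4), then N (A #4, B #5), then Y (A #5, B #6), then N (A #6, B #7), then N (A #7, B #8), then N (A #8, B #9), then K (A #9, B #10), then M (A #10, B #11), then L (A #12, B #12), then K (A #13, B #13) gives a common subsequence of length 11. The LCS DP gives dp[13][13] = 11, so this is optimal.

11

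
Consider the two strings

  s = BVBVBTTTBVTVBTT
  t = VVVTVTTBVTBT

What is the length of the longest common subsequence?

Pick V (s #2, t #2); then V (s #4, t #3); then T (s #6, t #4); then T (s #7, t #6); then T (s #8, t #7); then B (s #9, t #8); then V (s #10, t #9); then T (s #11, t #10); then B (s #13, t #11); then T (s #15, t #12); all 10 characters appear in both, in order. Since dp[15][12] = 10, nothing longer is possible.

10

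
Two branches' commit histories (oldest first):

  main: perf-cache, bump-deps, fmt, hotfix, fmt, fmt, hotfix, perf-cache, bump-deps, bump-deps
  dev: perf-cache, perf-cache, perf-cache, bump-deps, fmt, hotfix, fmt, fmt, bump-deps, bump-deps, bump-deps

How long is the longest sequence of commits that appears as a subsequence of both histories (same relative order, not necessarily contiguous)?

8

Match perf-cache at main[1]=dev[3] → bump-deps at main[2]=dev[4] → fmt at main[3]=dev[5] → hotfix at main[4]=dev[6] → fmt at main[5]=dev[7] → fmt at main[6]=dev[8] → bump-deps at main[9]=dev[10] → bump-deps at main[10]=dev[11] — 8 commits in the same relative order in both. Since dp[10][11] = 8, nothing longer is possible.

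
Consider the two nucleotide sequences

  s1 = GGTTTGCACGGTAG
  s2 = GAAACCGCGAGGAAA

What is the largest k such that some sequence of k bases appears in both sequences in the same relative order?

Taking G at s1[1]=s2[1], G at s1[2]=s2[7], G at s1[6]=s2[9], A at s1[8]=s2[10], G at s1[10]=s2[11], G at s1[11]=s2[12], A at s1[13]=s2[15] gives a common subsequence of length 7. The LCS DP gives dp[14][15] = 7, so this is optimal.

7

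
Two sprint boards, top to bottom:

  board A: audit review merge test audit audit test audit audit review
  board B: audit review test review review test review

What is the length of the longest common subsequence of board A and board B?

5

Pick audit [1,1], then review [2,2], then test [4,3], then test [7,6], then review [10,7]; all 5 tasks appear in both, in order. dp[10][7] = 5 confirms this is the maximum.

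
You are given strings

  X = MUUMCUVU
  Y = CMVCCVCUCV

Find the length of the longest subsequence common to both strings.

4

Match M [1,2], then U [3,8], then C [5,9], then V [7,10] — 4 characters in the same relative order in both. dp[8][10] = 4 confirms this is the maximum.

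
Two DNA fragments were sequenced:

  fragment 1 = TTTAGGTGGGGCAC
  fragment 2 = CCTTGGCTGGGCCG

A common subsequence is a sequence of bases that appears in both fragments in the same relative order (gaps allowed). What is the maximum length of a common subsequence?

10

Pick T [2,3], T [3,4], G [5,5], G [6,6], T [7,8], G [9,9], G [10,10], G [11,11], C [12,12], C [14,13]; all 10 bases appear in both, in order. Since dp[14][14] = 10, nothing longer is possible.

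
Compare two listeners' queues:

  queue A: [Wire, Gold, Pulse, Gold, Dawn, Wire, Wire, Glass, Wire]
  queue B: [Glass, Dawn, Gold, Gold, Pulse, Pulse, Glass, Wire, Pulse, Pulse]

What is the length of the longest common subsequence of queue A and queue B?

Pick Gold [2,4] → Pulse [3,6] → Glass [8,7] → Wire [9,8]; all 4 songs appear in both, in order. The LCS DP gives dp[9][10] = 4, so this is optimal.

4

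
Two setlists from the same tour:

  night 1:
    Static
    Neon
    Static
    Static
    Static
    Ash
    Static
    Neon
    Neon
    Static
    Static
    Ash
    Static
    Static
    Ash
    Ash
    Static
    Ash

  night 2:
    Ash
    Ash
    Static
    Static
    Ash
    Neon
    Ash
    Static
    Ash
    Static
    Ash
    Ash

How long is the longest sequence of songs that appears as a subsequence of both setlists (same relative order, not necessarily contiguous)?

Match Static at night 1[4]=night 2[3]; then Static at night 1[5]=night 2[4]; then Ash at night 1[6]=night 2[5]; then Neon at night 1[8]=night 2[6]; then Static at night 1[11]=night 2[8]; then Ash at night 1[12]=night 2[9]; then Static at night 1[14]=night 2[10]; then Ash at night 1[16]=night 2[11]; then Ash at night 1[18]=night 2[12] — 9 songs in the same relative order in both. The LCS DP gives dp[18][12] = 9, so this is optimal.

9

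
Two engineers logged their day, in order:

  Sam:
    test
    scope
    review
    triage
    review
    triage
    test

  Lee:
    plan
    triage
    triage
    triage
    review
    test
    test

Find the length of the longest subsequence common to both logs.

One common subsequence of length 3: triage (Sam #4, Lee #4), review (Sam #5, Lee #5), test (Sam #7, Lee #7), and the DP table's final entry dp[7][7] is also 3, so no common subsequence is longer.

3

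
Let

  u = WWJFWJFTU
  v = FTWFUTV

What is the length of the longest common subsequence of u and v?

Match F [4,1], then W [5,3], then F [7,4], then T [8,6] — 4 characters in the same relative order in both. The LCS DP gives dp[9][7] = 4, so this is optimal.

4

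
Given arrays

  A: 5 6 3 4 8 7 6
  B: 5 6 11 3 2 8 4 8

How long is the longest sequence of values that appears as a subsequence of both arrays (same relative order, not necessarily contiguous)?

5

Let dp[i][j] be the LCS length of the first i values of A and the first j values of B. dp[i][j] = dp[i-1][j-1]+1 when the i-th and j-th values match, else max(dp[i-1][j], dp[i][j-1]).
    ·  5  6 11  3  2  8  4  8
 ·  0  0  0  0  0  0  0  0  0
 5  0  1  1  1  1  1  1  1  1
 6  0  1  2  2  2  2  2  2  2
 3  0  1  2  2  3  3  3  3  3
 4  0  1  2  2  3  3  3  4  4
 8  0  1  2  2  3  3  4  4  5
 7  0  1  2  2  3  3  4  4  5
 6  0  1  2  2  3  3  4  4  5
dp[7][8] = 5. One LCS (by backtracking along matches): 5, 6, 3, 4, 8.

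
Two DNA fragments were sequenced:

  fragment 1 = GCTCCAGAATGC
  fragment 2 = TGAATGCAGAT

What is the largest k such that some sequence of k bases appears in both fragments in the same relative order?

7

Let dp[i][j] be the LCS length of the first i bases of fragment 1 and the first j bases of fragment 2. dp[i][j] = dp[i-1][j-1]+1 when the i-th and j-th bases match, else max(dp[i-1][j], dp[i][j-1]).
    ·  T  G  A  A  T  G  C  A  G  A  T
 ·  0  0  0  0  0  0  0  0  0  0  0  0
 G  0  0  1  1  1  1  1  1  1  1  1  1
 C  0  0  1  1  1  1  1  2  2  2  2  2
 T  0  1  1  1  1  2  2  2  2  2  2  3
 C  0  1  1  1  1  2  2  3  3  3  3  3
 C  0  1  1  1  1  2  2  3  3  3  3  3
 A  0  1  1  2  2  2  2  3  4  4  4  4
 G  0  1  2  2  2  2  3  3  4  5  5  5
 A  0  1  2  3  3  3  3  3  4  5  6  6
 A  0  1  2  3  4  4  4  4  4  5  6  6
 T  0  1  2  3  4  5  5  5  5  5  6  7
 G  0  1  2  3  4  5  6  6  6  6  6  7
 C  0  1  2  3  4  5  6  7  7  7  7  7
dp[12][11] = 7. One LCS (by backtracking along matches): GTCAGAT.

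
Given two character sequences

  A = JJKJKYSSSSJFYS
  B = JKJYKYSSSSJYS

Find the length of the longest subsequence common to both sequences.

One common subsequence of length 12: J (A #2, B #1) → K (A #3, B #2) → J (A #4, B #3) → K (A #5, B #5) → Y (A #6, B #6) → S (A #7, B #7) → S (A #8, B #8) → S (A #9, B #9) → S (A #10, B #10) → J (A #11, B #11) → Y (A #13, B #12) → S (A #14, B #13), and the DP table's final entry dp[14][13] is also 12, so no common subsequence is longer.

12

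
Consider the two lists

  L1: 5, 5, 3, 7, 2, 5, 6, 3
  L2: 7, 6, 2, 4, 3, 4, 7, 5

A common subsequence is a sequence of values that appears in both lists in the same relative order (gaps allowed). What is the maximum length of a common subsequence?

One common subsequence of length 3: 3 (L1 #3, L2 #5), then 7 (L1 #4, L2 #7), then 5 (L1 #6, L2 #8). The LCS DP gives dp[8][8] = 3, so this is optimal.

3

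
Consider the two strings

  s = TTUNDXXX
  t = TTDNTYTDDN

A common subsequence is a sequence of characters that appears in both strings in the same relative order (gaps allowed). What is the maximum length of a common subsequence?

4

Taking T (s #1, t #1); then T (s #2, t #2); then N (s #4, t #4); then D (s #5, t #9) gives a common subsequence of length 4. Since dp[8][10] = 4, nothing longer is possible.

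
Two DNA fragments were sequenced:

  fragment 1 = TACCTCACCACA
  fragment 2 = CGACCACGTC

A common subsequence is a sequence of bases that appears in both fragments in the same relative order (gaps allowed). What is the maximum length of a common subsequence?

Let dp[i][j] be the LCS length of the first i bases of fragment 1 and the first j bases of fragment 2. dp[i][j] = dp[i-1][j-1]+1 when the i-th and j-th bases match, else max(dp[i-1][j], dp[i][j-1]).
    ·  C  G  A  C  C  A  C  G  T  C
 ·  0  0  0  0  0  0  0  0  0  0  0
 T  0  0  0  0  0  0  0  0  0  1  1
 A  0  0  0  1  1  1  1  1  1  1  1
 C  0  1  1  1  2  2  2  2  2  2  2
 C  0  1  1  1  2  3  3  3  3  3  3
 T  0  1  1  1  2  3  3  3  3  4  4
 C  0  1  1  1  2  3  3  4  4  4  5
 A  0  1  1  2  2  3  4  4  4  4  5
 C  0  1  1  2  3  3  4  5  5  5  5
 C  0  1  1  2  3  4  4  5  5  5  6
 A  0  1  1  2  3  4  5  5  5  5  6
 C  0  1  1  2  3  4  5  6  6  6  6
 A  0  1  1  2  3  4  5  6  6  6  6
dp[12][10] = 6. One LCS (by backtracking along matches): ACCACC.

6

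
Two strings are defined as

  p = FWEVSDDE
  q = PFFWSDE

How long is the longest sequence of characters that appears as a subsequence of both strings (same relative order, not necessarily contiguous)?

5

Pick F [1,3], then W [2,4], then S [5,5], then D [7,6], then E [8,7]; all 5 characters appear in both, in order. Since dp[8][7] = 5, nothing longer is possible.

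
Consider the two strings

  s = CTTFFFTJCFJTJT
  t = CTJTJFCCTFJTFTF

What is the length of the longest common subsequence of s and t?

9

Match C [1,1], T [2,2], T [3,4], F [4,6], T [7,9], F [10,10], J [11,11], T [12,12], T [14,14] — 9 characters in the same relative order in both, and the DP table's final entry dp[14][15] is also 9, so no common subsequence is longer.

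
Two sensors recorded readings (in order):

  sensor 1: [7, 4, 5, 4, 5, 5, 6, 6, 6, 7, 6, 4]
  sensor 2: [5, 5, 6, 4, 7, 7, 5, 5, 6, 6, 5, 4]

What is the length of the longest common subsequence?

Let dp[i][j] be the LCS length of the first i values of sensor 1 and the first j values of sensor 2. dp[i][j] = dp[i-1][j-1]+1 when the i-th and j-th values match, else max(dp[i-1][j], dp[i][j-1]).
    ·  5  5  6  4  7  7  5  5  6  6  5  4
 ·  0  0  0  0  0  0  0  0  0  0  0  0  0
 7  0  0  0  0  0  1  1  1  1  1  1  1  1
 4  0  0  0  0  1  1  1  1  1  1  1  1  2
 5  0  1  1  1  1  1  1  2  2  2  2  2  2
 4  0  1  1  1  2  2  2  2  2  2  2  2  3
 5  0  1  2  2  2  2  2  3  3  3  3  3  3
 5  0  1  2  2  2  2  2  3  4  4  4  4  4
 6  0  1  2  3  3  3  3  3  4  5  5  5  5
 6  0  1  2  3  3  3  3  3  4  5  6  6  6
 6  0  1  2  3  3  3  3  3  4  5  6  6  6
 7  0  1  2  3  3  4  4  4  4  5  6  6  6
 6  0  1  2  3  3  4  4  4  4  5  6  6  6
 4  0  1  2  3  4  4  4  4  4  5  6  6  7
dp[12][12] = 7. One LCS (by backtracking along matches): 5, 4, 5, 5, 6, 6, 4.

7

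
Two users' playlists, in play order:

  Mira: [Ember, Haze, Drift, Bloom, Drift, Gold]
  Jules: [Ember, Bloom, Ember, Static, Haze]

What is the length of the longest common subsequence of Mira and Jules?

2

One common subsequence of length 2: Ember (Mira #1, Jules #3), then Haze (Mira #2, Jules #5), and the DP table's final entry dp[6][5] is also 2, so no common subsequence is longer.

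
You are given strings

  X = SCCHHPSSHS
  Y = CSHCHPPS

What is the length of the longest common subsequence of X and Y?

5

Taking S [1,2], C [3,4], H [4,5], P [6,7], S [10,8] gives a common subsequence of length 5. Since dp[10][8] = 5, nothing longer is possible.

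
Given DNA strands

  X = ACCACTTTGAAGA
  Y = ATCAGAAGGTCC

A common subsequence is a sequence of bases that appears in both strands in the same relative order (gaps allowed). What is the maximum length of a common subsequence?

Taking A (X #1, Y #1); then C (X #3, Y #3); then A (X #4, Y #4); then G (X #9, Y #5); then A (X #10, Y #6); then A (X #11, Y #7); then G (X #12, Y #9) gives a common subsequence of length 7. The LCS DP gives dp[13][12] = 7, so this is optimal.

7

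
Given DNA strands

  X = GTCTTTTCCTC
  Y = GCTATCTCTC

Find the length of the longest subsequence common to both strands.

Let dp[i][j] be the LCS length of the first i bases of X and the first j bases of Y. dp[i][j] = dp[i-1][j-1]+1 when the i-th and j-th bases match, else max(dp[i-1][j], dp[i][j-1]).
    ·  G  C  T  A  T  C  T  C  T  C
 ·  0  0  0  0  0  0  0  0  0  0  0
 G  0  1  1  1  1  1  1  1  1  1  1
 T  0  1  1  2  2  2  2  2  2  2  2
 C  0  1  2  2  2  2  3  3  3  3  3
 T  0  1  2  3  3  3  3  4  4  4  4
 T  0  1  2  3  3  4  4  4  4  5  5
 T  0  1  2  3  3  4  4  5  5  5  5
 T  0  1  2  3  3  4  4  5  5  6  6
 C  0  1  2  3  3  4  5  5  6  6  7
 C  0  1  2  3  3  4  5  5  6  6  7
 T  0  1  2  3  3  4  5  6  6  7  7
 C  0  1  2  3  3  4  5  6  7  7  8
dp[11][10] = 8. One LCS (by backtracking along matches): GCTTTCTC.

8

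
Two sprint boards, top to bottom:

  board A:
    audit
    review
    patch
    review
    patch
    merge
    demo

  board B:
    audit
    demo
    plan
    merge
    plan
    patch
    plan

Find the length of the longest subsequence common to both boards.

2

Taking audit [1,1]; then patch [3,6] gives a common subsequence of length 2. The LCS DP gives dp[7][7] = 2, so this is optimal.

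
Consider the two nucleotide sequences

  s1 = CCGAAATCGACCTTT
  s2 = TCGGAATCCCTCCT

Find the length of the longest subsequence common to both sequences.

One common subsequence of length 10: C (s1 #1, s2 #2), G (s1 #3, s2 #4), A (s1 #5, s2 #5), A (s1 #6, s2 #6), T (s1 #7, s2 #7), C (s1 #8, s2 #8), C (s1 #11, s2 #9), C (s1 #12, s2 #10), T (s1 #13, s2 #11), T (s1 #15, s2 #14). The LCS DP gives dp[15][14] = 10, so this is optimal.

10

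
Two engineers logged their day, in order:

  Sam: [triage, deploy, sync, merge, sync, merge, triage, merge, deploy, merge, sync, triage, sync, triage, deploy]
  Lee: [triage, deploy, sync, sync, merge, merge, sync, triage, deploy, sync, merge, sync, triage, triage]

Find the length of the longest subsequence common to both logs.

Taking triage [1,1], then deploy [2,2], then sync [3,4], then merge [4,6], then sync [5,7], then triage [7,8], then deploy [9,9], then merge [10,11], then sync [11,12], then triage [12,13], then triage [14,14] gives a common subsequence of length 11. dp[15][14] = 11 confirms this is the maximum.

11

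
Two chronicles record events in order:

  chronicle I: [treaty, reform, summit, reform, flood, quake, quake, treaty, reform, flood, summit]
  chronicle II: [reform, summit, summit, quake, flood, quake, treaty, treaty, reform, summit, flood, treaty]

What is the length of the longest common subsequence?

7

One common subsequence of length 7: reform (chronicle I #2, chronicle II #1); then summit (chronicle I #3, chronicle II #3); then flood (chronicle I #5, chronicle II #5); then quake (chronicle I #6, chronicle II #6); then treaty (chronicle I #8, chronicle II #8); then reform (chronicle I #9, chronicle II #9); then flood (chronicle I #10, chronicle II #11). Since dp[11][12] = 7, nothing longer is possible.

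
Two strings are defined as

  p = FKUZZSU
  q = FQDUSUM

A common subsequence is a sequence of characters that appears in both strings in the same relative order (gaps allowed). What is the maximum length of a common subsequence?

4

Let dp[i][j] be the LCS length of the first i characters of p and the first j characters of q. dp[i][j] = dp[i-1][j-1]+1 when the i-th and j-th characters match, else max(dp[i-1][j], dp[i][j-1]).
    ·  F  Q  D  U  S  U  M
 ·  0  0  0  0  0  0  0  0
 F  0  1  1  1  1  1  1  1
 K  0  1  1  1  1  1  1  1
 U  0  1  1  1  2  2  2  2
 Z  0  1  1  1  2  2  2  2
 Z  0  1  1  1  2  2  2  2
 S  0  1  1  1  2  3  3  3
 U  0  1  1  1  2  3  4  4
dp[7][7] = 4. One LCS (by backtracking along matches): FUSU.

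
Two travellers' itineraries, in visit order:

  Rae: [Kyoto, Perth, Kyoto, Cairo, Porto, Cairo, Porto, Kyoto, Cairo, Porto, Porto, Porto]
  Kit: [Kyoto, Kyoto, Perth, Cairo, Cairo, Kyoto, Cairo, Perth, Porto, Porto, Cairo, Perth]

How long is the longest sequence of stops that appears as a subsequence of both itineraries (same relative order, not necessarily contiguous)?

8

One common subsequence of length 8: Kyoto at Rae[1]=Kit[2] → Perth at Rae[2]=Kit[3] → Cairo at Rae[4]=Kit[4] → Cairo at Rae[6]=Kit[5] → Kyoto at Rae[8]=Kit[6] → Cairo at Rae[9]=Kit[7] → Porto at Rae[10]=Kit[9] → Porto at Rae[11]=Kit[10]. Since dp[12][12] = 8, nothing longer is possible.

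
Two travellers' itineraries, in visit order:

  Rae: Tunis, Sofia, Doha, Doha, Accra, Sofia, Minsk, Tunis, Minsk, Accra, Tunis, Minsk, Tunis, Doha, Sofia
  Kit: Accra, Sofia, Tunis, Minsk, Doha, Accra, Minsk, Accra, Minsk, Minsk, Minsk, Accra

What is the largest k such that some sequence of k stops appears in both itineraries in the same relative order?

Match Tunis [1,3] → Doha [3,5] → Accra [5,8] → Minsk [7,10] → Minsk [9,11] → Accra [10,12] — 6 stops in the same relative order in both. dp[15][12] = 6 confirms this is the maximum.

6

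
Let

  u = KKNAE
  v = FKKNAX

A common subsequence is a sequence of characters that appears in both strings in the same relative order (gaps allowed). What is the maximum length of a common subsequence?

Pick K at u[1]=v[2] → K at u[2]=v[3] → N at u[3]=v[4] → A at u[4]=v[5]; all 4 characters appear in both, in order. Since dp[5][6] = 4, nothing longer is possible.

4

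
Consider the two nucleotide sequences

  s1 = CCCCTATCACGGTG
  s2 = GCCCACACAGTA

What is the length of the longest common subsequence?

9

Taking C (s1 #1, s2 #2); then C (s1 #2, s2 #3); then C (s1 #3, s2 #4); then C (s1 #4, s2 #6); then A (s1 #6, s2 #7); then C (s1 #8, s2 #8); then A (s1 #9, s2 #9); then G (s1 #12, s2 #10); then T (s1 #13, s2 #11) gives a common subsequence of length 9. dp[14][12] = 9 confirms this is the maximum.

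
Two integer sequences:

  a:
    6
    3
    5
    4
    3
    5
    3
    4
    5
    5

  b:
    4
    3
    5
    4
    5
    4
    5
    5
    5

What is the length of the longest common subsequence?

Let dp[i][j] be the LCS length of the first i values of a and the first j values of b. dp[i][j] = dp[i-1][j-1]+1 when the i-th and j-th values match, else max(dp[i-1][j], dp[i][j-1]).
    ·  4  3  5  4  5  4  5  5  5
 ·  0  0  0  0  0  0  0  0  0  0
 6  0  0  0  0  0  0  0  0  0  0
 3  0  0  1  1  1  1  1  1  1  1
 5  0  0  1  2  2  2  2  2  2  2
 4  0  1  1  2  3  3  3  3  3  3
 3  0  1  2  2  3  3  3  3  3  3
 5  0  1  2  3  3  4  4  4  4  4
 3  0  1  2  3  3  4  4  4  4  4
 4  0  1  2  3  4  4  5  5  5  5
 5  0  1  2  3  4  5  5  6  6  6
 5  0  1  2  3  4  5  5  6  7  7
dp[10][9] = 7. One LCS (by backtracking along matches): 3, 5, 4, 5, 4, 5, 5.

7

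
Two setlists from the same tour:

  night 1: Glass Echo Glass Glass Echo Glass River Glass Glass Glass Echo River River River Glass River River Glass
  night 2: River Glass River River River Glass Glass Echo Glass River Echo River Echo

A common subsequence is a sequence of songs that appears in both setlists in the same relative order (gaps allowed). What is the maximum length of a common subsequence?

8

Pick Glass [1,2] → Glass [3,6] → Glass [4,7] → Echo [5,8] → Glass [6,9] → River [7,10] → Echo [11,11] → River [12,12]; all 8 songs appear in both, in order. Since dp[18][13] = 8, nothing longer is possible.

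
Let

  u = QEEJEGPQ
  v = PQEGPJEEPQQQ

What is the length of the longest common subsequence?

Pick Q at u[1]=v[2] → E at u[2]=v[3] → E at u[3]=v[7] → E at u[5]=v[8] → P at u[7]=v[9] → Q at u[8]=v[12]; all 6 characters appear in both, in order, and the DP table's final entry dp[8][12] is also 6, so no common subsequence is longer.

6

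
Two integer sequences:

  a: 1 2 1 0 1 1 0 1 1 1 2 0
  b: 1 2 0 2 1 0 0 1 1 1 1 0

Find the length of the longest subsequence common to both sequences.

Match 1 [1,1] → 2 [2,4] → 1 [3,5] → 0 [4,7] → 1 [6,8] → 1 [8,9] → 1 [9,10] → 1 [10,11] → 0 [12,12] — 9 values in the same relative order in both. The LCS DP gives dp[12][12] = 9, so this is optimal.

9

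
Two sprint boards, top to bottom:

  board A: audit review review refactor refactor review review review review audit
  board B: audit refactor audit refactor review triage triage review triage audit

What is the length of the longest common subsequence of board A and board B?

Match audit (board A #1, board B #1); then refactor (board A #4, board B #2); then refactor (board A #5, board B #4); then review (board A #6, board B #5); then review (board A #7, board B #8); then audit (board A #10, board B #10) — 6 tasks in the same relative order in both. dp[10][10] = 6 confirms this is the maximum.

6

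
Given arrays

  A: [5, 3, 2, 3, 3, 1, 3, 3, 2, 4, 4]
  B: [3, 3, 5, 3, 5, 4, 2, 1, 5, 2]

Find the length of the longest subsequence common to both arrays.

Pick 5 at A[1]=B[3]; then 3 at A[2]=B[4]; then 2 at A[3]=B[7]; then 1 at A[6]=B[8]; then 2 at A[9]=B[10]; all 5 values appear in both, in order. Since dp[11][10] = 5, nothing longer is possible.

5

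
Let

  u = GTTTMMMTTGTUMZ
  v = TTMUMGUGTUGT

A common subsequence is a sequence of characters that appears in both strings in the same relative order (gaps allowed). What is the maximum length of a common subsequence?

7

Taking T (u #3, v #1); then T (u #4, v #2); then M (u #5, v #3); then M (u #6, v #5); then T (u #8, v #9); then G (u #10, v #11); then T (u #11, v #12) gives a common subsequence of length 7. dp[14][12] = 7 confirms this is the maximum.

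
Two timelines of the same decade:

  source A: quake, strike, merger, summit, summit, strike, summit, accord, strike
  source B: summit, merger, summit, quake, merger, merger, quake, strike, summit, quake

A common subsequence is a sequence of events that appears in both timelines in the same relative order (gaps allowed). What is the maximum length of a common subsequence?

Pick quake [1,4], merger [3,6], strike [6,8], summit [7,9]; all 4 events appear in both, in order. dp[9][10] = 4 confirms this is the maximum.

4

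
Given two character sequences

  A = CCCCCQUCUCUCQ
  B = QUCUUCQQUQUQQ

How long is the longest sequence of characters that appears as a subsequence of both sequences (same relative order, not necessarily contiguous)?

7

Taking Q [6,1]; then U [7,2]; then C [8,3]; then U [9,5]; then C [10,6]; then U [11,11]; then Q [13,13] gives a common subsequence of length 7. dp[13][13] = 7 confirms this is the maximum.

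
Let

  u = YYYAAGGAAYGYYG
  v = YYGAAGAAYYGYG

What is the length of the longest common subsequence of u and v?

11

Taking Y at u[1]=v[1]; then Y at u[2]=v[2]; then A at u[4]=v[4]; then A at u[5]=v[5]; then G at u[7]=v[6]; then A at u[8]=v[7]; then A at u[9]=v[8]; then Y at u[10]=v[10]; then G at u[11]=v[11]; then Y at u[13]=v[12]; then G at u[14]=v[13] gives a common subsequence of length 11. The LCS DP gives dp[14][13] = 11, so this is optimal.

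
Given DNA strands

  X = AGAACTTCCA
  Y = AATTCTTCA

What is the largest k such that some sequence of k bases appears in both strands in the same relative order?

7

One common subsequence of length 7: A at X[1]=Y[1], A at X[3]=Y[2], C at X[5]=Y[5], T at X[6]=Y[6], T at X[7]=Y[7], C at X[9]=Y[8], A at X[10]=Y[9]. Since dp[10][9] = 7, nothing longer is possible.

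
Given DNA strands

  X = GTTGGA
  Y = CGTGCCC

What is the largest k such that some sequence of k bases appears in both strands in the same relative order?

Let dp[i][j] be the LCS length of the first i bases of X and the first j bases of Y. dp[i][j] = dp[i-1][j-1]+1 when the i-th and j-th bases match, else max(dp[i-1][j], dp[i][j-1]).
    ·  C  G  T  G  C  C  C
 ·  0  0  0  0  0  0  0  0
 G  0  0  1  1  1  1  1  1
 T  0  0  1  2  2  2  2  2
 T  0  0  1  2  2  2  2  2
 G  0  0  1  2  3  3  3  3
 G  0  0  1  2  3  3  3  3
 A  0  0  1  2  3  3  3  3
dp[6][7] = 3. One LCS (by backtracking along matches): GTG.

3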